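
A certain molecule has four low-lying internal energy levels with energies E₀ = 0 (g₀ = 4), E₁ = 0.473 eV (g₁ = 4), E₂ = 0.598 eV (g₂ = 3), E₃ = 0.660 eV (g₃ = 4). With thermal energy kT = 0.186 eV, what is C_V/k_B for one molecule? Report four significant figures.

0.9162

Eᵢ/kT = 0, 2.54301, 3.21505, 3.54839.
Z = Σ gᵢe^(−Eᵢ/kT) = 4·e^(−0) + 4·e^(−2.54301) + 3·e^(−3.21505) + 4·e^(−3.54839) = 4.00000 + 0.314517 + 0.120460 + 0.115084 = 4.55006.
⟨E⟩ = 0.0652205 eV, ⟨E²⟩ = 0.0359499 eV².
C_V/k_B = (⟨E²⟩ − ⟨E⟩²)/(kT)² = (0.0359499 − 0.00425371)/0.0345960 = 0.9162.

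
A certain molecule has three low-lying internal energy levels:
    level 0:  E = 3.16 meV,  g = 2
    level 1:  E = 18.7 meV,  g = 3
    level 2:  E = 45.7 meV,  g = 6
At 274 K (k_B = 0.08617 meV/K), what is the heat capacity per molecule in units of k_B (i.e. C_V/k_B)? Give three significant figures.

0.474

k_BT = 0.08617 × 274 K = 23.611 meV.
Eᵢ/kT = 0.13384, 0.79200, 1.9355.
Z = Σ gᵢe^(−Eᵢ/kT) = 2·e^(−0.13384) + 3·e^(−0.79200) + 6·e^(−1.9355) = 1.7495 + 1.3588 + 0.86611 = 3.9744.
⟨E⟩ = 17.743 meV, ⟨E²⟩ = 579.08 meV².
C_V/k_B = (⟨E²⟩ − ⟨E⟩²)/(kT)² = (579.08 − 314.81)/557.48 = 0.474.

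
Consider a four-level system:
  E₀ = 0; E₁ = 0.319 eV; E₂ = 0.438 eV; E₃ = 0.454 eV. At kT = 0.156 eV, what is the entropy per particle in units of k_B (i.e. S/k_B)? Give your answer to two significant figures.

Eᵢ/kT = 0, 2.045, 2.808, 2.910.
Z = Σ e^(−Eᵢ/kT) = e^(−0) + e^(−2.045) + e^(−2.808) + e^(−2.910) = 1.000 + 0.1294 + 0.06033 + 0.05448 = 1.244.
⟨E⟩ = Σ EᵢPᵢ = 0.07431 eV.
S/k_B = ln Z + ⟨E⟩/kT = ln(1.244) + 0.07431/0.156 = 0.2183 + 0.4763 = 0.69.

0.69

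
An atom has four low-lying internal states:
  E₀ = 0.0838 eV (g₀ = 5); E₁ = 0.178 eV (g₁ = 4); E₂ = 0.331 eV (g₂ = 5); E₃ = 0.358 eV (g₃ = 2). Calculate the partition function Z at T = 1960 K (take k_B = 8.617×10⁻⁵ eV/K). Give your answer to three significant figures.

Z = 5.38

k_BT = 8.617×10⁻⁵ × 1960 K = 0.16889 eV.
Eᵢ/kT = 0.49618, 1.0539, 1.9599, 2.1197.
Z = Σ gᵢe^(−Eᵢ/kT) = 5·e^(−0.49618) + 4·e^(−1.0539) + 5·e^(−1.9599) + 2·e^(−2.1197) = 3.0443 + 1.3943 + 0.70436 + 0.24014 = 5.3831.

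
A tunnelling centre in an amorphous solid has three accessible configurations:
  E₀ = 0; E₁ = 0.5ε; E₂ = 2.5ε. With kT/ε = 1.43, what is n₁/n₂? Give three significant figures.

4.05

n₁/n₂ = exp[−(E₁−E₂)/kT] = exp(−(-2.0ε)/(1.43ε)) = exp(1.3986) = 4.05.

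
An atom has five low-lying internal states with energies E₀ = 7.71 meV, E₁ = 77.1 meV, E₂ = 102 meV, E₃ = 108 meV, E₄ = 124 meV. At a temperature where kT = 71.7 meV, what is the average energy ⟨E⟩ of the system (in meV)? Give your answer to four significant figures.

55.21 meV

Eᵢ/kT = 0.107531, 1.07531, 1.42259, 1.50628, 1.72943.
Z = Σ e^(−Eᵢ/kT) = e^(−0.107531) + e^(−1.07531) + e^(−1.42259) + e^(−1.50628) + e^(−1.72943) = 0.898049 + 0.341192 + 0.241089 + 0.221733 + 0.177385 = 1.87945.
⟨E⟩ = Σ Eᵢ e^(−Eᵢ/kT) / Z = (7.71·0.898049 + 77.1·0.341192 + 102·0.241089 + 108·0.221733 + 124·0.177385) / 1.87945 = 55.21 meV.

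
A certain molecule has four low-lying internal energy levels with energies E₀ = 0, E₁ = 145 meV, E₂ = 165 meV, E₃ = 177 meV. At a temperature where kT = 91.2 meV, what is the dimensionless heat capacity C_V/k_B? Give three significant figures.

0.700

Eᵢ/kT = 0, 1.5899, 1.8092, 1.9408.
Z = Σ e^(−Eᵢ/kT) = e^(−0) + e^(−1.5899) + e^(−1.8092) + e^(−1.9408) = 1.0000 + 0.20395 + 0.16379 + 0.14359 = 1.5113.
⟨E⟩ = 54.267 meV, ⟨E²⟩ = 8764.5 meV².
C_V/k_B = (⟨E²⟩ − ⟨E⟩²)/(kT)² = (8764.5 − 2944.9)/8317.4 = 0.700.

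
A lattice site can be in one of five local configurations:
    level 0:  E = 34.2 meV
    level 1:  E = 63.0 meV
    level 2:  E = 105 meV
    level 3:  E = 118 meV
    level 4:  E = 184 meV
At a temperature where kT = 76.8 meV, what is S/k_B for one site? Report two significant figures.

1.4

Eᵢ/kT = 0.4453, 0.8203, 1.367, 1.536, 2.396.
Z = Σ e^(−Eᵢ/kT) = e^(−0.4453) + e^(−0.8203) + e^(−1.367) + e^(−1.536) + e^(−2.396) = 0.6406 + 0.4403 + 0.2549 + 0.2152 + 0.09108 = 1.642.
⟨E⟩ = Σ EᵢPᵢ = 72.21 meV.
S/k_B = ln Z + ⟨E⟩/kT = ln(1.642) + 72.21/76.8 = 0.4959 + 0.9402 = 1.4.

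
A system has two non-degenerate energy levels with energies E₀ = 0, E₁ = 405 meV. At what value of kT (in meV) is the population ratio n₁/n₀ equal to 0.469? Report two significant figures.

530 meV

n₁/n₀ = exp[−(E₁−E₀)/kT] = 0.469.
⇒ (E₁−E₀)/kT = ln(1/0.469) = ln(2.132) = 0.7571.
kT = 405 meV / 0.7571 = 530 meV.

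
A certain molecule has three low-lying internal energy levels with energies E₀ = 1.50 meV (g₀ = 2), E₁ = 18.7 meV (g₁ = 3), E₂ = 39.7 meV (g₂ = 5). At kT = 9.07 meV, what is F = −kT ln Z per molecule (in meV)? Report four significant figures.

Eᵢ/kT = 0.165380, 2.06174, 4.37707.
Z = Σ gᵢe^(−Eᵢ/kT) = 2·e^(−0.165380) + 3·e^(−2.06174) + 5·e^(−4.37707) = 1.69514 + 0.381697 + 0.0628106 = 2.13965.
F = −kT ln Z = −9.07 × ln(2.13965) = −9.07 × 0.760642 = -6.899 meV.

-6.899 meV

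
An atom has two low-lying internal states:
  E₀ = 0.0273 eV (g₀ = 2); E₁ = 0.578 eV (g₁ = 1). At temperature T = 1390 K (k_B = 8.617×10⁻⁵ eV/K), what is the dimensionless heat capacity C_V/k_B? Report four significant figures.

k_BT = 8.617×10⁻⁵ × 1390 K = 0.119776 eV.
Eᵢ/kT = 0.227925, 4.82567.
Z = Σ gᵢe^(−Eᵢ/kT) = 2·e^(−0.227925) + 1·e^(−4.82567) = 1.59237 + 0.00802118 = 1.60039.
⟨E⟩ = 0.0300601 eV, ⟨E²⟩ = 0.00241599 eV².
C_V/k_B = (⟨E²⟩ − ⟨E⟩²)/(kT)² = (0.00241599 − 0.000903610)/0.0143463 = 0.1054.

0.1054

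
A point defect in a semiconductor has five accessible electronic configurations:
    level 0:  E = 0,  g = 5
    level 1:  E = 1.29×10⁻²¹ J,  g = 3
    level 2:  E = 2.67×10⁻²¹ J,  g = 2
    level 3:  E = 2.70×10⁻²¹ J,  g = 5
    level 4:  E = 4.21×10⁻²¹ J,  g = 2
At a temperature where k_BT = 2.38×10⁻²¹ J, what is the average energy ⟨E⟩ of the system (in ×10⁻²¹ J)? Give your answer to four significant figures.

Eᵢ/kT = 0, 0.542017, 1.12185, 1.13445, 1.76891.
Z = Σ gᵢe^(−Eᵢ/kT) = 5·e^(−0) + 3·e^(−0.542017) + 2·e^(−1.12185) + 5·e^(−1.13445) + 2·e^(−1.76891) = 5.00000 + 1.74472 + 0.651353 + 1.60799 + 0.341038 = 9.34510.
⟨E⟩ = Σ Eᵢ gᵢe^(−Eᵢ/kT) / Z = (0·5.00000 + 1.29·1.74472 + 2.67·0.651353 + 2.70·1.60799 + 4.21·0.341038) / 9.34510 = 1.045 ×10⁻²¹ J.

1.045 ×10⁻²¹ J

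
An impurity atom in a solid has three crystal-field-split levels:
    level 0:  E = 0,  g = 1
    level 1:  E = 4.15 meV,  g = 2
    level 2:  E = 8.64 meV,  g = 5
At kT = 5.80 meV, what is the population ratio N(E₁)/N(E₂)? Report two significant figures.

0.87

n₁/n₂ = (g₁/g₂) exp[−(E₁−E₂)/kT] = (2/5) × exp(−(-4.49 meV)/(5.80 meV)) = (2/5) × exp(0.7741) = 0.87.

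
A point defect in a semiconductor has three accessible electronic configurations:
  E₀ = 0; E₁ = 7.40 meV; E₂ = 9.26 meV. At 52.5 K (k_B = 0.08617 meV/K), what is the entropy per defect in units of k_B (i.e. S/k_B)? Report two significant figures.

0.72

k_BT = 0.08617 × 52.5 K = 4.524 meV.
Eᵢ/kT = 0, 1.636, 2.047.
Z = Σ e^(−Eᵢ/kT) = e^(−0) + e^(−1.636) + e^(−2.047) = 1.000 + 0.1948 + 0.1291 = 1.324.
⟨E⟩ = Σ EᵢPᵢ = 1.992 meV.
S/k_B = ln Z + ⟨E⟩/kT = ln(1.324) + 1.992/4.524 = 0.2807 + 0.4403 = 0.72.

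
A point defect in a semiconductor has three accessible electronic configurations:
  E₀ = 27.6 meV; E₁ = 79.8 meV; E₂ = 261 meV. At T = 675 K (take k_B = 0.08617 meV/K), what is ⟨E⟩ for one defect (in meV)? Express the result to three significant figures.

k_BT = 0.08617 × 675 K = 58.165 meV.
Eᵢ/kT = 0.47451, 1.3720, 4.4872.
Z = Σ e^(−Eᵢ/kT) = e^(−0.47451) + e^(−1.3720) + e^(−4.4872) = 0.62219 + 0.25360 + 0.011252 = 0.88704.
⟨E⟩ = Σ Eᵢ e^(−Eᵢ/kT) / Z = (27.6·0.62219 + 79.8·0.25360 + 261·0.011252) / 0.88704 = 45.5 meV.

45.5 meV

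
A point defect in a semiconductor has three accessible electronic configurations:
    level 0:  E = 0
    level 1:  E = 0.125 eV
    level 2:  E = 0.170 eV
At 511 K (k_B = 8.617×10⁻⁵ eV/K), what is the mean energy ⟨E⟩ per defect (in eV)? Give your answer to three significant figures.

0.0101 eV

k_BT = 8.617×10⁻⁵ × 511 K = 0.044033 eV.
Eᵢ/kT = 0, 2.8388, 3.8607.
Z = Σ e^(−Eᵢ/kT) = e^(−0) + e^(−2.8388) + e^(−3.8607) = 1.0000 + 0.058496 + 0.021053 = 1.0795.
⟨E⟩ = Σ Eᵢ e^(−Eᵢ/kT) / Z = (0·1.0000 + 0.125·0.058496 + 0.170·0.021053) / 1.0795 = 0.0101 eV.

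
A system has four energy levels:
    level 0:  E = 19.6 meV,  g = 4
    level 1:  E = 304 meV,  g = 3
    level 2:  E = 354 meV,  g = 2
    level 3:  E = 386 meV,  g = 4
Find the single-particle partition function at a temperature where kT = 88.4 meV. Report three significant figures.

Eᵢ/kT = 0.22172, 3.4389, 4.0045, 4.3665.
Z = Σ gᵢe^(−Eᵢ/kT) = 4·e^(−0.22172) + 3·e^(−3.4389) + 2·e^(−4.0045) + 4·e^(−4.3665) = 3.2046 + 0.096300 + 0.036467 + 0.050782 = 3.3881.

Z = 3.39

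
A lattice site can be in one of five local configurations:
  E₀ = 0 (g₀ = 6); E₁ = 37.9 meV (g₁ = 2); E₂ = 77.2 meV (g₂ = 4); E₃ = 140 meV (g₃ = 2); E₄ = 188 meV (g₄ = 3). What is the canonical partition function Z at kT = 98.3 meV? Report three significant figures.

Z = 10.1

Eᵢ/kT = 0, 0.38555, 0.78535, 1.4242, 1.9125.
Z = Σ gᵢe^(−Eᵢ/kT) = 6·e^(−0) + 2·e^(−0.38555) + 4·e^(−0.78535) + 2·e^(−1.4242) + 3·e^(−1.9125) = 6.0000 + 1.3602 + 1.8238 + 0.48140 + 0.44313 = 10.109.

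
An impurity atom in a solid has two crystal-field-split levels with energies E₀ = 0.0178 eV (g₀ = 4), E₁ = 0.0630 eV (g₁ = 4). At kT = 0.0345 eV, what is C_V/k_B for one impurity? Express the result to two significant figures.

0.29

Eᵢ/kT = 0.5159, 1.826.
Z = Σ gᵢe^(−Eᵢ/kT) = 4·e^(−0.5159) + 4·e^(−1.826) = 2.388 + 0.6442 = 3.032.
⟨E⟩ = 0.02740 eV, ⟨E²⟩ = 0.001093 eV².
C_V/k_B = (⟨E²⟩ − ⟨E⟩²)/(kT)² = (0.001093 − 0.0007508)/0.001190 = 0.29.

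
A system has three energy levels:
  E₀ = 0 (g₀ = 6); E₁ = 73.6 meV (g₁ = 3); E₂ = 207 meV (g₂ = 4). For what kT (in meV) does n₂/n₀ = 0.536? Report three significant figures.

n₂/n₀ = (g₂/g₀) exp[−(E₂−E₀)/kT] = 0.536.
⇒ (E₂−E₀)/kT = ln((4/6)/0.536) = ln(1.2438) = 0.21817.
kT = 207 meV / 0.21817 = 949 meV.

949 meV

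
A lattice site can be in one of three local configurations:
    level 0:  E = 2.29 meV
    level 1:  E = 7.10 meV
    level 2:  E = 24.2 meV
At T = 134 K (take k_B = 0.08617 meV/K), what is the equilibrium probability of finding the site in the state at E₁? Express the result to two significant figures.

k_BT = 0.08617 × 134 K = 11.55 meV.
Eᵢ/kT = 0.1983, 0.6147, 2.095.
Z = Σ e^(−Eᵢ/kT) = e^(−0.1983) + e^(−0.6147) + e^(−2.095) = 0.8201 + 0.5408 + 0.1231 = 1.484.
P₁ = e^(−E₁/kT) / Z = 0.5408/1.484 = 0.36.

0.36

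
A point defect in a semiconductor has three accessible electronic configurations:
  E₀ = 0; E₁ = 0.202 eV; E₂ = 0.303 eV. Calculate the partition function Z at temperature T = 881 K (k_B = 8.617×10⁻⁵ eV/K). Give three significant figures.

k_BT = 8.617×10⁻⁵ × 881 K = 0.075916 eV.
Eᵢ/kT = 0, 2.6608, 3.9913.
Z = Σ e^(−Eᵢ/kT) = e^(−0) + e^(−2.6608) + e^(−3.9913) = 1.0000 + 0.069892 + 0.018476 = 1.0884.

Z = 1.09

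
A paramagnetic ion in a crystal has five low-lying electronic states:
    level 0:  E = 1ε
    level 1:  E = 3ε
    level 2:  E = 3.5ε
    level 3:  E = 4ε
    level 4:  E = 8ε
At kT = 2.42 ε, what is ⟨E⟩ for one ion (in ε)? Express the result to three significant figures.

Eᵢ/kT = 0.41322, 1.2397, 1.4463, 1.6529, 3.3058.
Z = Σ e^(−Eᵢ/kT) = e^(−0.41322) + e^(−1.2397) + e^(−1.4463) + e^(−1.6529) + e^(−3.3058) = 0.66152 + 0.28947 + 0.23544 + 0.19149 + 0.036670 = 1.4146.
⟨E⟩ = Σ Eᵢ e^(−Eᵢ/kT) / Z = (1·0.66152 + 3·0.28947 + 3.5·0.23544 + 4·0.19149 + 8·0.036670) / 1.4146 = 2.41 ε.

2.41 ε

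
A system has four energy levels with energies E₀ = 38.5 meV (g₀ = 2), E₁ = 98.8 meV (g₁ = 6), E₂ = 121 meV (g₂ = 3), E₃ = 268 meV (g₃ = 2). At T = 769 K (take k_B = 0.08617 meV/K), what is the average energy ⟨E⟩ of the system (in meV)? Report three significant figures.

k_BT = 0.08617 × 769 K = 66.265 meV.
Eᵢ/kT = 0.58100, 1.4910, 1.8260, 4.0444.
Z = Σ gᵢe^(−Eᵢ/kT) = 2·e^(−0.58100) + 6·e^(−1.4910) + 3·e^(−1.8260) + 2·e^(−4.0444) = 1.1187 + 1.3509 + 0.48317 + 0.035040 = 2.9878.
⟨E⟩ = Σ Eᵢ gᵢe^(−Eᵢ/kT) / Z = (38.5·1.1187 + 98.8·1.3509 + 121·0.48317 + 268·0.035040) / 2.9878 = 81.8 meV.

81.8 meV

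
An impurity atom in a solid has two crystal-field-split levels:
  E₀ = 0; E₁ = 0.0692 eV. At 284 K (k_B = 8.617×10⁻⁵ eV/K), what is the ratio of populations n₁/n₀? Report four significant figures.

k_BT = 8.617×10⁻⁵ × 284 K = 0.0244723 eV.
n₁/n₀ = exp[−(E₁−E₀)/kT] = exp(−(0.0692 eV)/(0.0244723 eV)) = exp(-2.82769) = 0.05915.

0.05915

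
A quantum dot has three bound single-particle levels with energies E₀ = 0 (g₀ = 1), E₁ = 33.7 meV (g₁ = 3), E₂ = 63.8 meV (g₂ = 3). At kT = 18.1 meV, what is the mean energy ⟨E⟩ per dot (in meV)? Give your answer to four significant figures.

Eᵢ/kT = 0, 1.86188, 3.52486.
Z = Σ gᵢe^(−Eᵢ/kT) = 1·e^(−0) + 3·e^(−1.86188) + 3·e^(−3.52486) = 1.00000 + 0.466141 + 0.0883678 = 1.55451.
⟨E⟩ = Σ Eᵢ gᵢe^(−Eᵢ/kT) / Z = (0·1.00000 + 33.7·0.466141 + 63.8·0.0883678) / 1.55451 = 13.73 meV.

13.73 meV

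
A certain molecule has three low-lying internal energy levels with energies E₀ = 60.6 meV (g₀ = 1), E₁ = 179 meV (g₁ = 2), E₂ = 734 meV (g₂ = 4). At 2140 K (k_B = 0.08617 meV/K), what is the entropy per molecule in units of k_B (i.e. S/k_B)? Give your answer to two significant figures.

1.3

k_BT = 0.08617 × 2140 K = 184.4 meV.
Eᵢ/kT = 0.3286, 0.9707, 3.980.
Z = Σ gᵢe^(−Eᵢ/kT) = 1·e^(−0.3286) + 2·e^(−0.9707) + 4·e^(−3.980) = 0.7199 + 0.7576 + 0.07474 = 1.552.
⟨E⟩ = Σ EᵢPᵢ = 150.8 meV.
S/k_B = ln Z + ⟨E⟩/kT = ln(1.552) + 150.8/184.4 = 0.4395 + 0.8178 = 1.3.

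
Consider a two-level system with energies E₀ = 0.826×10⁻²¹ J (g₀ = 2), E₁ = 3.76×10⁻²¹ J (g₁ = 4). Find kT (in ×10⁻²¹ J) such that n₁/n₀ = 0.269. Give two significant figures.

1.5 ×10⁻²¹ J

n₁/n₀ = (g₁/g₀) exp[−(E₁−E₀)/kT] = 0.269.
⇒ (E₁−E₀)/kT = ln((4/2)/0.269) = ln(7.435) = 2.006.
kT = 2.934 ×10⁻²¹ J / 2.006 = 1.5 ×10⁻²¹ J.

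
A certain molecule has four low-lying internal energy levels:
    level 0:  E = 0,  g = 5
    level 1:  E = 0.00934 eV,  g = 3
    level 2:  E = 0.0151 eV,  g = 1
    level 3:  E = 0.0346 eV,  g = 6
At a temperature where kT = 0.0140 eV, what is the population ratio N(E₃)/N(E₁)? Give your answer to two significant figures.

0.33

n₃/n₁ = (g₃/g₁) exp[−(E₃−E₁)/kT] = (6/3) × exp(−(0.02526 eV)/(0.0140 eV)) = (6/3) × exp(-1.804) = 0.33.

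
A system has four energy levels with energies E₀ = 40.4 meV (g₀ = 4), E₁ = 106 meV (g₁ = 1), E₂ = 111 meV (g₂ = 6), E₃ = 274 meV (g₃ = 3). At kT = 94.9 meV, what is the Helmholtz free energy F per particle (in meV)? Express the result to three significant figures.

-152 meV

Eᵢ/kT = 0.42571, 1.1170, 1.1697, 2.8872.
Z = Σ gᵢe^(−Eᵢ/kT) = 4·e^(−0.42571) + 1·e^(−1.1170) + 6·e^(−1.1697) + 3·e^(−2.8872) = 2.6132 + 0.32726 + 1.8628 + 0.16720 = 4.9705.
F = −kT ln Z = −94.9 × ln(4.9705) = −94.9 × 1.6035 = -152 meV.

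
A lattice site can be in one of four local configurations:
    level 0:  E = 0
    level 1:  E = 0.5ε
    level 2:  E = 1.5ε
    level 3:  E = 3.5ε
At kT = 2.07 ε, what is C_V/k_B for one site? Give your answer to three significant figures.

Eᵢ/kT = 0, 0.24155, 0.72464, 1.6908.
Z = Σ e^(−Eᵢ/kT) = e^(−0) + e^(−0.24155) + e^(−0.72464) + e^(−1.6908) = 1.0000 + 0.78541 + 0.48450 + 0.18437 = 2.4543.
⟨E⟩ = 0.71904 ε, ⟨E²⟩ = 1.4444 ε².
C_V/k_B = (⟨E²⟩ − ⟨E⟩²)/(kT)² = (1.4444 − 0.51702)/4.2849 = 0.216.

0.216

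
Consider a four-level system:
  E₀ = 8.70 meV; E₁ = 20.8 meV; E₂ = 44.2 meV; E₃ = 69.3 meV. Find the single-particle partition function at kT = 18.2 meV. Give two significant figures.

Eᵢ/kT = 0.4780, 1.143, 2.429, 3.808.
Z = Σ e^(−Eᵢ/kT) = e^(−0.4780) + e^(−1.143) + e^(−2.429) + e^(−3.808) = 0.6200 + 0.3189 + 0.08812 + 0.02219 = 1.049.

Z = 1.0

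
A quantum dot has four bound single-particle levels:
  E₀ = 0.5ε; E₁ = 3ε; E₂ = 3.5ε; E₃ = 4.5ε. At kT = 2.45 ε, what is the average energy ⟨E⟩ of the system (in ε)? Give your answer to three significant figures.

1.89 ε

Eᵢ/kT = 0.20408, 1.2245, 1.4286, 1.8367.
Z = Σ e^(−Eᵢ/kT) = e^(−0.20408) + e^(−1.2245) + e^(−1.4286) + e^(−1.8367) = 0.81540 + 0.29390 + 0.23964 + 0.15934 = 1.5083.
⟨E⟩ = Σ Eᵢ e^(−Eᵢ/kT) / Z = (0.5·0.81540 + 3·0.29390 + 3.5·0.23964 + 4.5·0.15934) / 1.5083 = 1.89 ε.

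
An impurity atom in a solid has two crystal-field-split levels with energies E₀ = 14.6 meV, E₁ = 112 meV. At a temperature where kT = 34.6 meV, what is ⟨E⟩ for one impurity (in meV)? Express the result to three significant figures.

20.1 meV

Eᵢ/kT = 0.42197, 3.2370.
Z = Σ e^(−Eᵢ/kT) = e^(−0.42197) + e^(−3.2370) = 0.65575 + 0.039282 = 0.69503.
⟨E⟩ = Σ Eᵢ e^(−Eᵢ/kT) / Z = (14.6·0.65575 + 112·0.039282) / 0.69503 = 20.1 meV.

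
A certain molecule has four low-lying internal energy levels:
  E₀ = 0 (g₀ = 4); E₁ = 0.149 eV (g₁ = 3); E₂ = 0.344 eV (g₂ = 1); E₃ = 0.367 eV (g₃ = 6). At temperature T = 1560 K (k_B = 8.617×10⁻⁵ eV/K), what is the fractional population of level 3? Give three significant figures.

k_BT = 8.617×10⁻⁵ × 1560 K = 0.13443 eV.
Eᵢ/kT = 0, 1.1084, 2.5590, 2.7300.
Z = Σ gᵢe^(−Eᵢ/kT) = 4·e^(−0) + 3·e^(−1.1084) + 1·e^(−2.5590) + 6·e^(−2.7300) = 4.0000 + 0.99026 + 0.077382 + 0.39132 = 5.4590.
P₃ = g₃ e^(−E₃/kT) / Z = 0.39132/5.4590 = 0.0717.

0.0717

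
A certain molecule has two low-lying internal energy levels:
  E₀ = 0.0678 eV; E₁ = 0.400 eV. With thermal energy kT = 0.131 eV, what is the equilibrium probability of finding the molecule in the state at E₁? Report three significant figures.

Eᵢ/kT = 0.51756, 3.0534.
Z = Σ e^(−Eᵢ/kT) = e^(−0.51756) + e^(−3.0534) = 0.59597 + 0.047198 = 0.64317.
P₁ = e^(−E₁/kT) / Z = 0.047198/0.64317 = 0.0734.

0.0734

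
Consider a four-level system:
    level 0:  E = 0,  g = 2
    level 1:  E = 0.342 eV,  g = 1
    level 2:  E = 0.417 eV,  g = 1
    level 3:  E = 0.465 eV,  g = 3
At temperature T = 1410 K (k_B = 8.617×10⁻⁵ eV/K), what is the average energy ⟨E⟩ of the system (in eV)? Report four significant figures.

k_BT = 8.617×10⁻⁵ × 1410 K = 0.121500 eV.
Eᵢ/kT = 0, 2.81481, 3.43210, 3.82716.
Z = Σ gᵢe^(−Eᵢ/kT) = 2·e^(−0) + 1·e^(−2.81481) + 1·e^(−3.43210) + 3·e^(−3.82716) = 2.00000 + 0.0599161 + 0.0323190 + 0.0653141 = 2.15755.
⟨E⟩ = Σ Eᵢ gᵢe^(−Eᵢ/kT) / Z = (0·2.00000 + 0.342·0.0599161 + 0.417·0.0323190 + 0.465·0.0653141) / 2.15755 = 0.02982 eV.

0.02982 eV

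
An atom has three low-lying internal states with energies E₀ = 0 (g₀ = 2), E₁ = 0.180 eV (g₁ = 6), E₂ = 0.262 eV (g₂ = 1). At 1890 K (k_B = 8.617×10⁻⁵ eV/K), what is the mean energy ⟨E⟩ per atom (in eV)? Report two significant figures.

k_BT = 8.617×10⁻⁵ × 1890 K = 0.1629 eV.
Eᵢ/kT = 0, 1.105, 1.608.
Z = Σ gᵢe^(−Eᵢ/kT) = 2·e^(−0) + 6·e^(−1.105) + 1·e^(−1.608) = 2.000 + 1.987 + 0.2003 = 4.187.
⟨E⟩ = Σ Eᵢ gᵢe^(−Eᵢ/kT) / Z = (0·2.000 + 0.180·1.987 + 0.262·0.2003) / 4.187 = 0.098 eV.

0.098 eV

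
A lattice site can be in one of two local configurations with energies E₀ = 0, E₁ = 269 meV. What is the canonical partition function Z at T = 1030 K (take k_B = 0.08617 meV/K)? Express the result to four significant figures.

k_BT = 0.08617 × 1030 K = 88.7551 meV.
Eᵢ/kT = 0, 3.03081.
Z = Σ e^(−Eᵢ/kT) = e^(−0) + e^(−3.03081) = 1.00000 + 0.0482765 = 1.04828.

Z = 1.048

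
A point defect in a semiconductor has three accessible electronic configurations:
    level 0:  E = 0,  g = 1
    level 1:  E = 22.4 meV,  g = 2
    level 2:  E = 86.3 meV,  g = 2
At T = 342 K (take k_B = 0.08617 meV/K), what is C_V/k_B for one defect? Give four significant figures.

0.4623

k_BT = 0.08617 × 342 K = 29.4701 meV.
Eᵢ/kT = 0, 0.760092, 2.92839.
Z = Σ gᵢe^(−Eᵢ/kT) = 1·e^(−0) + 2·e^(−0.760092) + 2·e^(−2.92839) = 1.00000 + 0.935247 + 0.106966 = 2.04221.
⟨E⟩ = 14.7785 meV, ⟨E²⟩ = 619.877 meV².
C_V/k_B = (⟨E²⟩ − ⟨E⟩²)/(kT)² = (619.877 − 218.404)/868.487 = 0.4623.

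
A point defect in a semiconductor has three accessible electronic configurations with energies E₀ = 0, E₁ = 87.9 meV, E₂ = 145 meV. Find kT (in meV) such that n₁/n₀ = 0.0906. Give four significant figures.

n₁/n₀ = exp[−(E₁−E₀)/kT] = 0.0906.
⇒ (E₁−E₀)/kT = ln(1/0.0906) = ln(11.0375) = 2.40130.
kT = 87.9 meV / 2.40130 = 36.61 meV.

36.61 meV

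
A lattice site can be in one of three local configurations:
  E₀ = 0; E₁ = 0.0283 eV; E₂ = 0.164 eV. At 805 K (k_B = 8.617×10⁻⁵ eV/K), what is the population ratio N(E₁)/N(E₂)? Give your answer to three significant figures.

7.07

k_BT = 8.617×10⁻⁵ × 805 K = 0.069367 eV.
n₁/n₂ = exp[−(E₁−E₂)/kT] = exp(−(-0.1357 eV)/(0.069367 eV)) = exp(1.9563) = 7.07.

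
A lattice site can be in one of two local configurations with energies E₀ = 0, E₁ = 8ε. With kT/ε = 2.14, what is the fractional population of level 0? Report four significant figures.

Eᵢ/kT = 0, 3.73832.
Z = Σ e^(−Eᵢ/kT) = e^(−0) + e^(−3.73832) = 1.00000 + 0.0237940 = 1.02379.
P₀ = e^(−E₀/kT) / Z = 1.00000/1.02379 = 0.9768.

0.9768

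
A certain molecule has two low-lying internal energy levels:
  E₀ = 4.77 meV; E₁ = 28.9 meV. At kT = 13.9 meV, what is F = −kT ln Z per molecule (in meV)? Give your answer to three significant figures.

Eᵢ/kT = 0.34317, 2.0791.
Z = Σ e^(−Eᵢ/kT) = e^(−0.34317) + e^(−2.0791) = 0.70952 + 0.12504 = 0.83456.
F = −kT ln Z = −13.9 × ln(0.83456) = −13.9 × -0.18085 = 2.51 meV.

2.51 meV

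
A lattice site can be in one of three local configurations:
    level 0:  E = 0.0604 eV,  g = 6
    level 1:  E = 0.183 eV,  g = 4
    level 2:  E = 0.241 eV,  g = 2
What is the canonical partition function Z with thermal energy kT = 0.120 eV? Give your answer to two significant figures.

Eᵢ/kT = 0.5033, 1.525, 2.008.
Z = Σ gᵢe^(−Eᵢ/kT) = 6·e^(−0.5033) + 4·e^(−1.525) + 2·e^(−2.008) = 3.627 + 0.8705 + 0.2685 = 4.766.

Z = 4.8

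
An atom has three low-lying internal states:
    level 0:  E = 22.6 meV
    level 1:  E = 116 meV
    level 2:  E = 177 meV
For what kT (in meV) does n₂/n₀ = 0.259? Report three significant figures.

n₂/n₀ = exp[−(E₂−E₀)/kT] = 0.259.
⇒ (E₂−E₀)/kT = ln(1/0.259) = ln(3.8610) = 1.3509.
kT = 154.4 meV / 1.3509 = 114 meV.

114 meV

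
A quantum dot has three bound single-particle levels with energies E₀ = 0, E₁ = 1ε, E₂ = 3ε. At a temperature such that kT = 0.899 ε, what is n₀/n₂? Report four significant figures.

28.14

n₀/n₂ = exp[−(E₀−E₂)/kT] = exp(−(-3ε)/(0.899ε)) = exp(3.33704) = 28.14.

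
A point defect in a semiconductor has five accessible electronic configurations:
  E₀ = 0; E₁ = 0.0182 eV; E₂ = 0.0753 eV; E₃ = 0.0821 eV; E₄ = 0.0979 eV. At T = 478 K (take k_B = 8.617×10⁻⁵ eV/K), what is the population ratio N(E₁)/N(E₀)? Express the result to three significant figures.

0.643

k_BT = 8.617×10⁻⁵ × 478 K = 0.041189 eV.
n₁/n₀ = exp[−(E₁−E₀)/kT] = exp(−(0.0182 eV)/(0.041189 eV)) = exp(-0.44187) = 0.643.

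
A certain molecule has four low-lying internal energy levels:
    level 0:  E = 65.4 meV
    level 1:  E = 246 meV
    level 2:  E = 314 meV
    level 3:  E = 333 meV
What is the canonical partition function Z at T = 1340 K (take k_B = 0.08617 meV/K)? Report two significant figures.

k_BT = 0.08617 × 1340 K = 115.5 meV.
Eᵢ/kT = 0.5662, 2.130, 2.719, 2.883.
Z = Σ e^(−Eᵢ/kT) = e^(−0.5662) + e^(−2.130) + e^(−2.719) + e^(−2.883) = 0.5677 + 0.1188 + 0.06594 + 0.05597 = 0.8084.

Z = 0.81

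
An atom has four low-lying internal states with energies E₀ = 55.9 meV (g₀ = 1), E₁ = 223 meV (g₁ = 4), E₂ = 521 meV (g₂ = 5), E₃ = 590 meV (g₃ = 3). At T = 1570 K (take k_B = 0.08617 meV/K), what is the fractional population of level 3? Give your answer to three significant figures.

k_BT = 0.08617 × 1570 K = 135.29 meV.
Eᵢ/kT = 0.41319, 1.6483, 3.8510, 4.3610.
Z = Σ gᵢe^(−Eᵢ/kT) = 1·e^(−0.41319) + 4·e^(−1.6483) + 5·e^(−3.8510) + 3·e^(−4.3610) = 0.66154 + 0.76951 + 0.10629 + 0.038297 = 1.5756.
P₃ = g₃ e^(−E₃/kT) / Z = 0.038297/1.5756 = 0.0243.

0.0243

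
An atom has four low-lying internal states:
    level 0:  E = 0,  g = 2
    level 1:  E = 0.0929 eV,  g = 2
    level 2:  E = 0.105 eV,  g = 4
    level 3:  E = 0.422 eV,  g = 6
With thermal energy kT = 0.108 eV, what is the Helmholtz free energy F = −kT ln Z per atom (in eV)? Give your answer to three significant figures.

-0.162 eV

Eᵢ/kT = 0, 0.86019, 0.97222, 3.9074.
Z = Σ gᵢe^(−Eᵢ/kT) = 2·e^(−0) + 2·e^(−0.86019) + 4·e^(−0.97222) + 6·e^(−3.9074) = 2.0000 + 0.84616 + 1.5130 + 0.12056 = 4.4797.
F = −kT ln Z = −0.108 × ln(4.4797) = −0.108 × 1.4996 = -0.162 eV.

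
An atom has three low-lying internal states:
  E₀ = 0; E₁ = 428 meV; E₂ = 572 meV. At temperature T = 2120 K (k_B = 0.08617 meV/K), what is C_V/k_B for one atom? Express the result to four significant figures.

0.7375

k_BT = 0.08617 × 2120 K = 182.680 meV.
Eᵢ/kT = 0, 2.34289, 3.13116.
Z = Σ e^(−Eᵢ/kT) = e^(−0) + e^(−2.34289) + e^(−3.13116) = 1.00000 + 0.0960497 + 0.0436671 = 1.13972.
⟨E⟩ = 57.9852 meV, ⟨E²⟩ = 27973.5 meV².
C_V/k_B = (⟨E²⟩ − ⟨E⟩²)/(kT)² = (27973.5 − 3362.28)/33372.0 = 0.7375.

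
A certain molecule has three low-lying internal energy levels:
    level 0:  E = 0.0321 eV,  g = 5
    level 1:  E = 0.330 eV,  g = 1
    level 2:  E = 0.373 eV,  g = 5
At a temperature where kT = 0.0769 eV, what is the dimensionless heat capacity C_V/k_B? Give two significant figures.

0.29

Eᵢ/kT = 0.4174, 4.291, 4.850.
Z = Σ gᵢe^(−Eᵢ/kT) = 5·e^(−0.4174) + 1·e^(−4.291) + 5·e^(−4.850) = 3.294 + 0.01369 + 0.03914 = 3.347.
⟨E⟩ = 0.03730 eV, ⟨E²⟩ = 0.003087 eV².
C_V/k_B = (⟨E²⟩ − ⟨E⟩²)/(kT)² = (0.003087 − 0.001391)/0.005914 = 0.29.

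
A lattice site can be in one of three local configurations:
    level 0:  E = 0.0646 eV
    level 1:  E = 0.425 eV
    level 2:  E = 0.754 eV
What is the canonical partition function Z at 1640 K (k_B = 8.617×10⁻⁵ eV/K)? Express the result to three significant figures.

k_BT = 8.617×10⁻⁵ × 1640 K = 0.14132 eV.
Eᵢ/kT = 0.45712, 3.0074, 5.3354.
Z = Σ e^(−Eᵢ/kT) = e^(−0.45712) + e^(−3.0074) + e^(−5.3354) = 0.63310 + 0.049420 + 0.0048180 = 0.68734.

Z = 0.687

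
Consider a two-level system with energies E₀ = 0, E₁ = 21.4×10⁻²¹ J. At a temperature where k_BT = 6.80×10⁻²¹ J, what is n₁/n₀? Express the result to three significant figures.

0.0430

n₁/n₀ = exp[−(E₁−E₀)/kT] = exp(−(21.4 ×10⁻²¹ J)/(6.80 ×10⁻²¹ J)) = exp(-3.1471) = 0.0430.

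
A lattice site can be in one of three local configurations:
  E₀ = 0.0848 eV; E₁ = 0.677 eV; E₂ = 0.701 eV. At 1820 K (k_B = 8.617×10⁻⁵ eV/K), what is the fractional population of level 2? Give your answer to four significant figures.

k_BT = 8.617×10⁻⁵ × 1820 K = 0.156829 eV.
Eᵢ/kT = 0.540716, 4.31680, 4.46984.
Z = Σ e^(−Eᵢ/kT) = e^(−0.540716) + e^(−4.31680) + e^(−4.46984) = 0.582331 + 0.0133425 + 0.0114491 = 0.607123.
P₂ = e^(−E₂/kT) / Z = 0.0114491/0.607123 = 0.01886.

0.01886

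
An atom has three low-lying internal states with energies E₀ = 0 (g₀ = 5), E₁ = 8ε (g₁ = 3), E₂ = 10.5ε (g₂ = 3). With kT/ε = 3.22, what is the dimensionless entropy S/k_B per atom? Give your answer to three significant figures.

1.87

Eᵢ/kT = 0, 2.4845, 3.2609.
Z = Σ gᵢe^(−Eᵢ/kT) = 5·e^(−0) + 3·e^(−2.4845) + 3·e^(−3.2609) = 5.0000 + 0.25010 + 0.11506 = 5.3652.
⟨E⟩ = Σ EᵢPᵢ = 0.59810 ε.
S/k_B = ln Z + ⟨E⟩/kT = ln(5.3652) + 0.59810/3.22 = 1.6799 + 0.18575 = 1.87.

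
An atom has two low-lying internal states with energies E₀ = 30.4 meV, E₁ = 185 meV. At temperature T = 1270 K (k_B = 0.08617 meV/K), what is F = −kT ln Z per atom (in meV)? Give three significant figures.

6.55 meV

k_BT = 0.08617 × 1270 K = 109.44 meV.
Eᵢ/kT = 0.27778, 1.6904.
Z = Σ e^(−Eᵢ/kT) = e^(−0.27778) + e^(−1.6904) = 0.75746 + 0.18445 = 0.94191.
F = −kT ln Z = −109.44 × ln(0.94191) = −109.44 × -0.059846 = 6.55 meV.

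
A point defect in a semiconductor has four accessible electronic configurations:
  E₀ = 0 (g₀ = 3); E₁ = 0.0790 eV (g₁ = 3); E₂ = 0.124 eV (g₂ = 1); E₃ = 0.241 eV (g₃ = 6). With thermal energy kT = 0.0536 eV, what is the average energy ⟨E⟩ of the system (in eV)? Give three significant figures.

Eᵢ/kT = 0, 1.4739, 2.3134, 4.4963.
Z = Σ gᵢe^(−Eᵢ/kT) = 3·e^(−0) + 3·e^(−1.4739) + 1·e^(−2.3134) + 6·e^(−4.4963) = 3.0000 + 0.68709 + 0.098924 + 0.066901 = 3.8529.
⟨E⟩ = Σ Eᵢ gᵢe^(−Eᵢ/kT) / Z = (0·3.0000 + 0.0790·0.68709 + 0.124·0.098924 + 0.241·0.066901) / 3.8529 = 0.0215 eV.

0.0215 eV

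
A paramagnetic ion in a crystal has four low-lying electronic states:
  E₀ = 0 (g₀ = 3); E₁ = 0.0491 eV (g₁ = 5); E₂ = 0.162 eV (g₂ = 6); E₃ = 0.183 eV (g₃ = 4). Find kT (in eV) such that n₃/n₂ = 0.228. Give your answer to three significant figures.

0.0196 eV

n₃/n₂ = (g₃/g₂) exp[−(E₃−E₂)/kT] = 0.228.
⇒ (E₃−E₂)/kT = ln((4/6)/0.228) = ln(2.9240) = 1.0730.
kT = 0.021 eV / 1.0730 = 0.0196 eV.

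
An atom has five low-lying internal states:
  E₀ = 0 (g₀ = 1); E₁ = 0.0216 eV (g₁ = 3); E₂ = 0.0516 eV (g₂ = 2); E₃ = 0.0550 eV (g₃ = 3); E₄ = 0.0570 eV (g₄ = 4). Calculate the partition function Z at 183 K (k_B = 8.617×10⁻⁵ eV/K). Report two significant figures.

k_BT = 8.617×10⁻⁵ × 183 K = 0.01577 eV.
Eᵢ/kT = 0, 1.370, 3.272, 3.488, 3.614.
Z = Σ gᵢe^(−Eᵢ/kT) = 1·e^(−0) + 3·e^(−1.370) + 2·e^(−3.272) + 3·e^(−3.488) + 4·e^(−3.614) = 1.000 + 0.7623 + 0.07586 + 0.09169 + 0.1078 = 2.038.

Z = 2.0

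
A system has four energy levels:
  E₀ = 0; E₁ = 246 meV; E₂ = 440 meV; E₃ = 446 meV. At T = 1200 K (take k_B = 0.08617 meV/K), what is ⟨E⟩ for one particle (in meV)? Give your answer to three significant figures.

k_BT = 0.08617 × 1200 K = 103.40 meV.
Eᵢ/kT = 0, 2.3791, 4.2553, 4.3133.
Z = Σ e^(−Eᵢ/kT) = e^(−0) + e^(−2.3791) + e^(−4.2553) + e^(−4.3133) = 1.0000 + 0.092634 + 0.014189 + 0.013389 = 1.1202.
⟨E⟩ = Σ Eᵢ e^(−Eᵢ/kT) / Z = (0·1.0000 + 246·0.092634 + 440·0.014189 + 446·0.013389) / 1.1202 = 31.2 meV.

31.2 meV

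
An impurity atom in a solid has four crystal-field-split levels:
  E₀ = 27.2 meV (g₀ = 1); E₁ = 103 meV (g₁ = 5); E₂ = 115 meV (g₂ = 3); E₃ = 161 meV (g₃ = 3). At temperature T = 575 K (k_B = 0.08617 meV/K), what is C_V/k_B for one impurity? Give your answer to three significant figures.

0.772

k_BT = 0.08617 × 575 K = 49.548 meV.
Eᵢ/kT = 0.54896, 2.0788, 2.3210, 3.2494.
Z = Σ gᵢe^(−Eᵢ/kT) = 1·e^(−0.54896) + 5·e^(−2.0788) + 3·e^(−2.3210) + 3·e^(−3.2494) = 0.57755 + 0.62540 + 0.29453 + 0.11639 = 1.6139.
⟨E⟩ = 82.245 meV, ⟨E²⟩ = 8658.7 meV².
C_V/k_B = (⟨E²⟩ − ⟨E⟩²)/(kT)² = (8658.7 − 6764.2)/2455.0 = 0.772.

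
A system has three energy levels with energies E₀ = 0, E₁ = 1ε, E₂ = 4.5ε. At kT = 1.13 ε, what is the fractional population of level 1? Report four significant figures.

0.2883

Eᵢ/kT = 0, 0.884956, 3.98230.
Z = Σ e^(−Eᵢ/kT) = e^(−0) + e^(−0.884956) + e^(−3.98230) = 1.00000 + 0.412732 + 0.0186427 = 1.43137.
P₁ = e^(−E₁/kT) / Z = 0.412732/1.43137 = 0.2883.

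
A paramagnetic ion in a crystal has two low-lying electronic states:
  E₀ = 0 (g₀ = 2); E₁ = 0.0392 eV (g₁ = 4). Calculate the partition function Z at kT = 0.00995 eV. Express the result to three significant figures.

Z = 2.08

Eᵢ/kT = 0, 3.9397.
Z = Σ gᵢe^(−Eᵢ/kT) = 2·e^(−0) + 4·e^(−3.9397) = 2.0000 + 0.077816 = 2.0778.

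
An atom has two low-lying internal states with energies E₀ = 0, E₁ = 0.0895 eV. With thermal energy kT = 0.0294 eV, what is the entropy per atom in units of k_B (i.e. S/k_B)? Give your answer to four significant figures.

0.1849

Eᵢ/kT = 0, 3.04422.
Z = Σ e^(−Eᵢ/kT) = e^(−0) + e^(−3.04422) = 1.00000 + 0.0476335 = 1.04763.
⟨E⟩ = Σ EᵢPᵢ = 0.00406937 eV.
S/k_B = ln Z + ⟨E⟩/kT = ln(1.04763) + 0.00406937/0.0294 = 0.0465305 + 0.138414 = 0.1849.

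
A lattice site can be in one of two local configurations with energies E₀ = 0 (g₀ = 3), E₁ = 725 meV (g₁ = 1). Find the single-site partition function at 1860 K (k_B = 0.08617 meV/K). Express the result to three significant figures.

k_BT = 0.08617 × 1860 K = 160.28 meV.
Eᵢ/kT = 0, 4.5233.
Z = Σ gᵢe^(−Eᵢ/kT) = 3·e^(−0) + 1·e^(−4.5233) = 3.0000 + 0.010853 = 3.0109.

Z = 3.01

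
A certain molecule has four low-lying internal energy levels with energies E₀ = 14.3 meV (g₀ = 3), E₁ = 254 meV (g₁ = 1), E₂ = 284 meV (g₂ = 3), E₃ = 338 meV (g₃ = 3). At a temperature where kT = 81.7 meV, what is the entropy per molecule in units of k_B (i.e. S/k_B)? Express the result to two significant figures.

Eᵢ/kT = 0.1750, 3.109, 3.476, 4.137.
Z = Σ gᵢe^(−Eᵢ/kT) = 3·e^(−0.1750) + 1·e^(−3.109) + 3·e^(−3.476) + 3·e^(−4.137) = 2.518 + 0.04465 + 0.09279 + 0.04791 = 2.703.
⟨E⟩ = Σ EᵢPᵢ = 33.26 meV.
S/k_B = ln Z + ⟨E⟩/kT = ln(2.703) + 33.26/81.7 = 0.9944 + 0.4071 = 1.4.

1.4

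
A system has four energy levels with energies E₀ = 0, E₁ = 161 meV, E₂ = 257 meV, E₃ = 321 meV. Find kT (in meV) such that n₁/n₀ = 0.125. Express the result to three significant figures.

77.4 meV

n₁/n₀ = exp[−(E₁−E₀)/kT] = 0.125.
⇒ (E₁−E₀)/kT = ln(1/0.125) = ln(8.0000) = 2.0794.
kT = 161 meV / 2.0794 = 77.4 meV.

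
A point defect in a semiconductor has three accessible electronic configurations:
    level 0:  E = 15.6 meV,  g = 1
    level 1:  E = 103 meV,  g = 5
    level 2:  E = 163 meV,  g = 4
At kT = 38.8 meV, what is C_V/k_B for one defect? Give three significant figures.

1.56

Eᵢ/kT = 0.40206, 2.6546, 4.2010.
Z = Σ gᵢe^(−Eᵢ/kT) = 1·e^(−0.40206) + 5·e^(−2.6546) + 4·e^(−4.2010) = 0.66894 + 0.35163 + 0.059922 = 1.0805.
⟨E⟩ = 52.217 meV, ⟨E²⟩ = 5076.6 meV².
C_V/k_B = (⟨E²⟩ − ⟨E⟩²)/(kT)² = (5076.6 − 2726.6)/1505.4 = 1.56.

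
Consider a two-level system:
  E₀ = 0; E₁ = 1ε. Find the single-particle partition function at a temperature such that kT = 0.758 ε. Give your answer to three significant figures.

Eᵢ/kT = 0, 1.3193.
Z = Σ e^(−Eᵢ/kT) = e^(−0) + e^(−1.3193) = 1.0000 + 0.26732 = 1.2673.

Z = 1.27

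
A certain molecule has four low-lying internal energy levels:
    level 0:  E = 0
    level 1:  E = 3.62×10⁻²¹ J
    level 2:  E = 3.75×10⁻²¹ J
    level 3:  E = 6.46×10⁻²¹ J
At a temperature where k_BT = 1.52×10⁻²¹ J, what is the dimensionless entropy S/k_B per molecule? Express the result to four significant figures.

Eᵢ/kT = 0, 2.38158, 2.46711, 4.25000.
Z = Σ e^(−Eᵢ/kT) = e^(−0) + e^(−2.38158) + e^(−2.46711) + e^(−4.25000) = 1.00000 + 0.0924045 + 0.0848297 + 0.0142642 = 1.19150.
⟨E⟩ = Σ EᵢPᵢ = 0.625063 ×10⁻²¹ J.
S/k_B = ln Z + ⟨E⟩/kT = ln(1.19150) + 0.625063/1.52 = 0.175213 + 0.411226 = 0.5864.

0.5864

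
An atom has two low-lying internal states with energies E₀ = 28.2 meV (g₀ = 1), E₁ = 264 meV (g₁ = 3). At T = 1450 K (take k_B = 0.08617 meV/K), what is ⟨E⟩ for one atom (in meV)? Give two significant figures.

100 meV

k_BT = 0.08617 × 1450 K = 124.9 meV.
Eᵢ/kT = 0.2258, 2.114.
Z = Σ gᵢe^(−Eᵢ/kT) = 1·e^(−0.2258) + 3·e^(−2.114) = 0.7979 + 0.3623 = 1.160.
⟨E⟩ = Σ Eᵢ gᵢe^(−Eᵢ/kT) / Z = (28.2·0.7979 + 264·0.3623) / 1.160 = 100 meV.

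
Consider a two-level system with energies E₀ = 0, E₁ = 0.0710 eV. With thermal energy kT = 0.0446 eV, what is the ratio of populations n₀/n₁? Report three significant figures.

4.91

n₀/n₁ = exp[−(E₀−E₁)/kT] = exp(−(-0.0710 eV)/(0.0446 eV)) = exp(1.5919) = 4.91.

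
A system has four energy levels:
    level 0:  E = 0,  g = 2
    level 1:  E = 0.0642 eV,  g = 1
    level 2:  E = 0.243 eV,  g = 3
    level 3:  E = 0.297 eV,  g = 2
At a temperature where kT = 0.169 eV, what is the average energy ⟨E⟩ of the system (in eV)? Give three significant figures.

0.0854 eV

Eᵢ/kT = 0, 0.37988, 1.4379, 1.7574.
Z = Σ gᵢe^(−Eᵢ/kT) = 2·e^(−0) + 1·e^(−0.37988) + 3·e^(−1.4379) + 2·e^(−1.7574) = 2.0000 + 0.68394 + 0.71228 + 0.34499 = 3.7412.
⟨E⟩ = Σ Eᵢ gᵢe^(−Eᵢ/kT) / Z = (0·2.0000 + 0.0642·0.68394 + 0.243·0.71228 + 0.297·0.34499) / 3.7412 = 0.0854 eV.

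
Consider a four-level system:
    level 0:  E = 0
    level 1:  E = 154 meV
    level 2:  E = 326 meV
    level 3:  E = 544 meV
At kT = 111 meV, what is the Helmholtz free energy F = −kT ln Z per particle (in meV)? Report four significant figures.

Eᵢ/kT = 0, 1.38739, 2.93694, 4.90090.
Z = Σ e^(−Eᵢ/kT) = e^(−0) + e^(−1.38739) + e^(−2.93694) + e^(−4.90090) = 1.00000 + 0.249726 + 0.0530277 + 0.00743988 = 1.31019.
F = −kT ln Z = −111 × ln(1.31019) = −111 × 0.270172 = -29.99 meV.

-29.99 meV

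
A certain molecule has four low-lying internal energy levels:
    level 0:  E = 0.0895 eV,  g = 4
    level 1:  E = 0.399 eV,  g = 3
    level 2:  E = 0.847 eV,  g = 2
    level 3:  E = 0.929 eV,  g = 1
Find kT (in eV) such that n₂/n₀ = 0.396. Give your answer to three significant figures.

n₂/n₀ = (g₂/g₀) exp[−(E₂−E₀)/kT] = 0.396.
⇒ (E₂−E₀)/kT = ln((2/4)/0.396) = ln(1.2626) = 0.23317.
kT = 0.7575 eV / 0.23317 = 3.25 eV.

3.25 eV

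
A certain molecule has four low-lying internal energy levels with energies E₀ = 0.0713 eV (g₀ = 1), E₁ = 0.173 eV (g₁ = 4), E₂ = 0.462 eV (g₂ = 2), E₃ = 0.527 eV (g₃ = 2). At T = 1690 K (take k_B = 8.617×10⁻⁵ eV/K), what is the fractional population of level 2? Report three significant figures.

k_BT = 8.617×10⁻⁵ × 1690 K = 0.14563 eV.
Eᵢ/kT = 0.48960, 1.1879, 3.1724, 3.6188.
Z = Σ gᵢe^(−Eᵢ/kT) = 1·e^(−0.48960) + 4·e^(−1.1879) + 2·e^(−3.1724) + 2·e^(−3.6188) = 0.61287 + 1.2194 + 0.083806 + 0.053630 = 1.9697.
P₂ = g₂ e^(−E₂/kT) / Z = 0.083806/1.9697 = 0.0425.

0.0425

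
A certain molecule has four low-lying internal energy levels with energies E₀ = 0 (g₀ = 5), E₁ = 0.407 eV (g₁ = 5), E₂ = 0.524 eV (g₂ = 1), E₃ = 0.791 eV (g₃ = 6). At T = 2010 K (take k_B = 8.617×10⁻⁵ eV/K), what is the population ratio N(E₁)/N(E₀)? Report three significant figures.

0.0954

k_BT = 8.617×10⁻⁵ × 2010 K = 0.17320 eV.
n₁/n₀ = (g₁/g₀) exp[−(E₁−E₀)/kT] = (5/5) × exp(−(0.407 eV)/(0.17320 eV)) = (5/5) × exp(-2.3499) = 0.0954.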